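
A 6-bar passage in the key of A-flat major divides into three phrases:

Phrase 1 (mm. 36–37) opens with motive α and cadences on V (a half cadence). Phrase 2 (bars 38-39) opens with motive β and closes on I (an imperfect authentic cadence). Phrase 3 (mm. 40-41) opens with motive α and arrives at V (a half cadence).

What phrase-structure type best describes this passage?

The final phrase closes with a half cadence, which is not stronger than the preceding imperfect authentic cadence; the 3 phrases lack an overall antecedent–consequent design and so form a phrase group.

phrase group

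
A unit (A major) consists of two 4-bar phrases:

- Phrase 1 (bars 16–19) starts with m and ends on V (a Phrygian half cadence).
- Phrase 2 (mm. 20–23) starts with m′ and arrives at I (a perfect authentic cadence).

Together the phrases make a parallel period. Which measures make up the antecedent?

measures 16–19

The phrase ending with the weaker cadence (Phrygian half cadence) is the antecedent; the one ending more conclusively (perfect authentic cadence) is the consequent. The antecedent is measures 16–19.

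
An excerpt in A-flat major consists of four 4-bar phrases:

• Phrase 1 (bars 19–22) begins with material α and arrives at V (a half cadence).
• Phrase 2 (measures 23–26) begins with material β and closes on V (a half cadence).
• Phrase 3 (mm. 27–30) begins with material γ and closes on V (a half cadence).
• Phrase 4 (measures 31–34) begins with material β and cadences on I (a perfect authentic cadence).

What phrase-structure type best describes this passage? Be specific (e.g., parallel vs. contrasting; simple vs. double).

contrasting double period

Four phrases in two halves: the first half (mm. 19-26) ends with a half cadence, the second (bars 27–34) with a perfect authentic cadence — a large antecedent–consequent pair, i.e. a double period.
Phrase 3 begins with different material from phrase 1, making it contrasting.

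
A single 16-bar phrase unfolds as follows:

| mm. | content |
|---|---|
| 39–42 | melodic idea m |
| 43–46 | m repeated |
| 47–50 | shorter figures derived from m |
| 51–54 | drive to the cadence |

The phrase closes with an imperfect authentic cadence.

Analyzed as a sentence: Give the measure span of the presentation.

measures 39–46

The presentation of a sentence is the basic idea (bars 39–42) plus its repetition (mm. 43–46); the presentation is therefore mm. 39-46.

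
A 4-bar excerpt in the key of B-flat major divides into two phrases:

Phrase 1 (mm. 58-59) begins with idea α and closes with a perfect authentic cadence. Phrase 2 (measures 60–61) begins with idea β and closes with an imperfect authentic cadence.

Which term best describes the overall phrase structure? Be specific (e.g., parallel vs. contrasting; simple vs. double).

The second phrase closes with an imperfect authentic cadence, which is not stronger than the first phrase's perfect authentic cadence; without a weak→strong cadential pair there is no antecedent–consequent relationship, so this is a phrase group rather than a period.

phrase group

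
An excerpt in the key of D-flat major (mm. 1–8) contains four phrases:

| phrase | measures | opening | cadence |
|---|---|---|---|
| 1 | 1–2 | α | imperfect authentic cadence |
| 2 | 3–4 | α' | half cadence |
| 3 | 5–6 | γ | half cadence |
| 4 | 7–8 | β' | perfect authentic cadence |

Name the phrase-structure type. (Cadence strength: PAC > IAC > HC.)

Four phrases in two halves: the first half (mm. 1-4) ends with a half cadence, the second (mm. 5–8) with a perfect authentic cadence — a large antecedent–consequent pair, i.e. a double period.
Phrase 3 begins with different material from phrase 1, making it contrasting.

contrasting double period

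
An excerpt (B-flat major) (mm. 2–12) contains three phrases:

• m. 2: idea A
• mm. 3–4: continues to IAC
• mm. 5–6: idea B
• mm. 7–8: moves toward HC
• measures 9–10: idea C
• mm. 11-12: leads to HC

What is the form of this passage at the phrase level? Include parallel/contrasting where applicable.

The final phrase closes with a half cadence, which is not stronger than the preceding half cadence; the 3 phrases lack an overall antecedent–consequent design and so form a phrase group.

phrase group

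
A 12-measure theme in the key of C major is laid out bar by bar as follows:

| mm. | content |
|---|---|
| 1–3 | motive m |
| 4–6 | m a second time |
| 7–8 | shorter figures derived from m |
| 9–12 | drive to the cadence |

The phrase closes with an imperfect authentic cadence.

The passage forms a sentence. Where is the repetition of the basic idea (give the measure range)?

measures 4–6

The presentation of a sentence is the basic idea (mm. 1-3) plus its repetition (mm. 4–6); the repetition of the basic idea is therefore bars 4–6.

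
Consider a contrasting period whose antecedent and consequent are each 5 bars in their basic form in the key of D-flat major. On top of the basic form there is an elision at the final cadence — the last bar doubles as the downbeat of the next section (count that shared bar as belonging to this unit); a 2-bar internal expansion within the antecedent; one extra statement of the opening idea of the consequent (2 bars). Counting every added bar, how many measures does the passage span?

Basic contrasting period: 5 + 5 = 10 bars.
10 (basic form) + 2 (internal expansion) + 2 (extra statement) = 14.
The elision shares a bar with the next section but does not change this unit's count.

14 measures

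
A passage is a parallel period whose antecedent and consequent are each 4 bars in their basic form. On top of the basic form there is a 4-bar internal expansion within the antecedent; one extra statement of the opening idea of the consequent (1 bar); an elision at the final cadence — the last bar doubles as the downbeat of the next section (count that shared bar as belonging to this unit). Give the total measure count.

13 measures

Basic parallel period: 4 + 4 = 8 bars.
8 (basic form) + 4 (internal expansion) + 1 (extra statement) = 13.
The elision shares a bar with the next section but does not change this unit's count.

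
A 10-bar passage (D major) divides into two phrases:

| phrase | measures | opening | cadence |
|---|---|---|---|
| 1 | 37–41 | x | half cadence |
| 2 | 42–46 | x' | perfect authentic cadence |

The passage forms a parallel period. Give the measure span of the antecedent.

measures 37–41

The phrase ending with the weaker cadence (half cadence) is the antecedent; the one ending more conclusively (perfect authentic cadence) is the consequent. The antecedent is measures 37–41.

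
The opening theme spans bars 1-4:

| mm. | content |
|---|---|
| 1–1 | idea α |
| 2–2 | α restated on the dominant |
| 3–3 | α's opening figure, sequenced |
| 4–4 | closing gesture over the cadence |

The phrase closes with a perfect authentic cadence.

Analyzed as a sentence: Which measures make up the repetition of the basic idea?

measures 2–2

The presentation of a sentence is the basic idea (measure 1) plus its repetition (measure 2); the repetition of the basic idea is therefore m. 2.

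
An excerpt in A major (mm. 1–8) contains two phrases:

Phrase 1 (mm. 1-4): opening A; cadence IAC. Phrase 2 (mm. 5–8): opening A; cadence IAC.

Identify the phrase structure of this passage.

repeated phrase

Both phrases have the same opening (A) and the same cadence (imperfect authentic cadence): the second is a restatement, not a consequent, so this is a repeated phrase rather than a period.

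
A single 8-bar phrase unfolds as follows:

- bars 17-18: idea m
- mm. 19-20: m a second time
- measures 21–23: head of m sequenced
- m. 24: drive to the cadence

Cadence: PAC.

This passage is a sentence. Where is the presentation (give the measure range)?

The presentation of a sentence is the basic idea (mm. 17–18) plus its repetition (bars 19–20); the presentation is therefore mm. 17–20.

measures 17–20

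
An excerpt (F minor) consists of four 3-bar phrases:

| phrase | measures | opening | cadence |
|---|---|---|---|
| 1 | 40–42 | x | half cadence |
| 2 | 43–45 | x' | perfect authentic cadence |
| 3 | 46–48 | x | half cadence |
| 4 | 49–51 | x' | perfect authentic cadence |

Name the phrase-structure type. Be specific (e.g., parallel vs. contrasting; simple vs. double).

repeated period

The cadence pattern HC–PAC–HC–PAC is weak–strong twice, and phrases 3–4 restate phrases 1–2: a period heard twice, not a double period (which would end weakly at phrase 2).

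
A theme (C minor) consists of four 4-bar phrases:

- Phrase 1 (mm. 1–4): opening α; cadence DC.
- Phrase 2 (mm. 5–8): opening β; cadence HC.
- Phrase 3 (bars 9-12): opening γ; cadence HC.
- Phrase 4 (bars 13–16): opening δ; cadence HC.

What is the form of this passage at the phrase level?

Phrase 4 ends with a half cadence, no stronger than phrase 2's half cadence, so the four phrases do not form a double period; nor do phrases 3–4 duplicate 1–2, so it is not a repeated period. With no phrase reaching a conclusive cadence, the passage is a phrase group.

phrase group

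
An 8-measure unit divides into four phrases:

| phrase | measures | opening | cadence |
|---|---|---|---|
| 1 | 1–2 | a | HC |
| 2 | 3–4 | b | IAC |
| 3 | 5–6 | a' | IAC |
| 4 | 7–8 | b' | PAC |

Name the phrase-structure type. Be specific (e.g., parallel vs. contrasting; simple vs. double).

parallel double period

Four phrases in two halves: the first half (mm. 1-4) ends with an imperfect authentic cadence, the second (bars 5-8) with a perfect authentic cadence — a large antecedent–consequent pair, i.e. a double period.
Phrase 3 begins with the same material as phrase 1, making it parallel.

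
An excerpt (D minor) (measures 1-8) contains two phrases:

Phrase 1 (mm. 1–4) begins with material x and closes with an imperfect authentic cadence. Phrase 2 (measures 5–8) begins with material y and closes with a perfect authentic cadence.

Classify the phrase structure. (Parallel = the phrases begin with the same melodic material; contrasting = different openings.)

Phrase 1 ends with an imperfect authentic cadence (weaker) and phrase 2 with a perfect authentic cadence (stronger): antecedent + consequent = a period.
The two phrases open with different material (x / y), so the period is contrasting.

contrasting period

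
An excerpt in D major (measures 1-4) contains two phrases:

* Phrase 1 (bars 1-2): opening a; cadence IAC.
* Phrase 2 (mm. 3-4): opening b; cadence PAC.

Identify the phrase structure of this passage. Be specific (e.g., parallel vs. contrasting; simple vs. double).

contrasting period

Phrase 1 ends with an imperfect authentic cadence (weaker) and phrase 2 with a perfect authentic cadence (stronger): antecedent + consequent = a period.
The two phrases open with different material (a / b), so the period is contrasting.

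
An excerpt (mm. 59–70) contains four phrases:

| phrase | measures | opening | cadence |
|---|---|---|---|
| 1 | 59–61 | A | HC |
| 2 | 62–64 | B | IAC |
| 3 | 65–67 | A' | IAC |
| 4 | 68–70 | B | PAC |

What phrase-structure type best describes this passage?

parallel double period

Four phrases in two halves: the first half (mm. 59-64) ends with an imperfect authentic cadence, the second (bars 65-70) with a perfect authentic cadence — a large antecedent–consequent pair, i.e. a double period.
Phrase 3 begins with the same material as phrase 1, making it parallel.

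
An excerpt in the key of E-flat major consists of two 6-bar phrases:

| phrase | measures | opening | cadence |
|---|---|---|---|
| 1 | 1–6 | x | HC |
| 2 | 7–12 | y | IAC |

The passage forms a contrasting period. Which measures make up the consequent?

measures 7–12

The phrase ending with the weaker cadence (half cadence) is the antecedent; the one ending more conclusively (imperfect authentic cadence) is the consequent. The consequent is measures 7–12.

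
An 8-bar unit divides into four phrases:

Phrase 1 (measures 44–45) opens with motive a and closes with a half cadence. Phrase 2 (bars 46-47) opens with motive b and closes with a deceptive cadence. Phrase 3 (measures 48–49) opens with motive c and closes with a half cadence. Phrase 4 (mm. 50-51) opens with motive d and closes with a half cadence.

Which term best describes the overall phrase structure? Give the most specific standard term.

phrase group

Phrase 4 ends with a half cadence, no stronger than phrase 2's deceptive cadence, so the four phrases do not form a double period; nor do phrases 3–4 duplicate 1–2, so it is not a repeated period. With no phrase reaching a conclusive cadence, the passage is a phrase group.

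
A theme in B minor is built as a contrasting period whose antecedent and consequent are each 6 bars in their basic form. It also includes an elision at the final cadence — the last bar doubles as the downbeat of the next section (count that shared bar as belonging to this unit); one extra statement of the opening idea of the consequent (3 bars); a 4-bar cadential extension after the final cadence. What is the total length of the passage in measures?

Basic contrasting period: 6 + 6 = 12 bars.
12 (basic form) + 3 (extra statement) + 4 (cadential extension) = 19.
The elision shares a bar with the next section but does not change this unit's count.

19 measures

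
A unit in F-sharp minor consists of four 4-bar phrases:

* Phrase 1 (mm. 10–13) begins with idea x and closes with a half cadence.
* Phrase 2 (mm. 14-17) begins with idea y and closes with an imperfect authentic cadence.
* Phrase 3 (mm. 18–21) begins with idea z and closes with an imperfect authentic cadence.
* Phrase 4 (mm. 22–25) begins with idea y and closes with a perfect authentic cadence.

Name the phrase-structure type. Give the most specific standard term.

contrasting double period

Four phrases in two halves: the first half (measures 10–17) ends with an imperfect authentic cadence, the second (mm. 18-25) with a perfect authentic cadence — a large antecedent–consequent pair, i.e. a double period.
Phrase 3 begins with different material from phrase 1, making it contrasting.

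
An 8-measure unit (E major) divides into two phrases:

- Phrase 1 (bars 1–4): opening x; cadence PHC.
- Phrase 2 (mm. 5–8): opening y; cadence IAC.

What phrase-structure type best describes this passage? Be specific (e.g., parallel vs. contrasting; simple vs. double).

contrasting period

Phrase 1 ends with a Phrygian half cadence (weaker) and phrase 2 with an imperfect authentic cadence (stronger): antecedent + consequent = a period.
The two phrases open with different material (x / y), so the period is contrasting.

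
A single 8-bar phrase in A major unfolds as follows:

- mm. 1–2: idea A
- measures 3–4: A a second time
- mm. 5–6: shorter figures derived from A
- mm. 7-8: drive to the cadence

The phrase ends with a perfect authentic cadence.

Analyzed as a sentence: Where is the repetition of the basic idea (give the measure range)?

measures 3–4

The presentation of a sentence is the basic idea (measures 1-2) plus its repetition (mm. 3–4); the repetition of the basic idea is therefore bars 3–4.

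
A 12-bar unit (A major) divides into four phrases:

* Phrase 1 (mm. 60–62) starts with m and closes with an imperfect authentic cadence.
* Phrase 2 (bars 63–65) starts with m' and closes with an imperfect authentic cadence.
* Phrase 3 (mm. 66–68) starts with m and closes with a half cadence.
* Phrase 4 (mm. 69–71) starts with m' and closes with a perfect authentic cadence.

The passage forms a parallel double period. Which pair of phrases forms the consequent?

In a double period the first pair of phrases (ending imperfect authentic cadence) is the large antecedent and the second pair (ending perfect authentic cadence) is the large consequent; the consequent is phrases 3 and 4.

phrases 3 and 4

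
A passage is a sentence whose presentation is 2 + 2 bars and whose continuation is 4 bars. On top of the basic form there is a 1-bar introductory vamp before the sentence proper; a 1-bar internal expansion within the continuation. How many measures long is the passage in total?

Basic sentence: 2 + 2 + 4 = 8 bars.
8 (basic form) + 1 (introduction) + 1 (internal expansion) = 10.

10 measures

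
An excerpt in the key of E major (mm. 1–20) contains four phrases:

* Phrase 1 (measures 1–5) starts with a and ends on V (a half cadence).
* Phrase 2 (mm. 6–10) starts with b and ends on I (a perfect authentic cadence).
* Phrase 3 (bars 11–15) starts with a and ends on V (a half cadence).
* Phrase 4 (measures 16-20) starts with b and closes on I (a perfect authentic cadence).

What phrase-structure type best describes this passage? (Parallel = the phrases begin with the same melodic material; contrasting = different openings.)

The cadence pattern HC–PAC–HC–PAC is weak–strong twice, and phrases 3–4 restate phrases 1–2: a period heard twice, not a double period (which would end weakly at phrase 2).

repeated period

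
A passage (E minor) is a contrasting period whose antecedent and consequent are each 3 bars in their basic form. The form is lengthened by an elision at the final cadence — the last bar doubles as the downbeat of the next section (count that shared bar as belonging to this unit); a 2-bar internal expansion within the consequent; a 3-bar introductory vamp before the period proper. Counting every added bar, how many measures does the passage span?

11 measures

Basic contrasting period: 3 + 3 = 6 bars.
6 (basic form) + 2 (internal expansion) + 3 (introduction) = 11.
The elision shares a bar with the next section but does not change this unit's count.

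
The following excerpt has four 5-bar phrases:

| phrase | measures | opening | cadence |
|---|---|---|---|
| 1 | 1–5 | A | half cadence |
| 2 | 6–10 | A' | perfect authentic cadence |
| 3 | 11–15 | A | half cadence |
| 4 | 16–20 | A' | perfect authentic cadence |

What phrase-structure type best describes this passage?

The cadence pattern HC–PAC–HC–PAC is weak–strong twice, and phrases 3–4 restate phrases 1–2: a period heard twice, not a double period (which would end weakly at phrase 2).

repeated period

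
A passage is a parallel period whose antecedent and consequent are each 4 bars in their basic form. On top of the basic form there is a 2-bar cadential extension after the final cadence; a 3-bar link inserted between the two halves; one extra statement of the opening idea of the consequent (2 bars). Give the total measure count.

Basic parallel period: 4 + 4 = 8 bars.
8 (basic form) + 2 (cadential extension) + 3 (link) + 2 (extra statement) = 15.

15 measures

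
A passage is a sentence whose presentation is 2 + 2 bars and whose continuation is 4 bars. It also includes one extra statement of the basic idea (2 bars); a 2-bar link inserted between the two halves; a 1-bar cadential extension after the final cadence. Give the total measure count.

Basic sentence: 2 + 2 + 4 = 8 bars.
8 (basic form) + 2 (extra statement) + 2 (link) + 1 (cadential extension) = 13.

13 measures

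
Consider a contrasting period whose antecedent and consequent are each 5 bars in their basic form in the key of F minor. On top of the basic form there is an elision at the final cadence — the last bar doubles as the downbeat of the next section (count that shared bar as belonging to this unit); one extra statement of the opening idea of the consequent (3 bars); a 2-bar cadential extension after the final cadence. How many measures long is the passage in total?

Basic contrasting period: 5 + 5 = 10 bars.
10 (basic form) + 3 (extra statement) + 2 (cadential extension) = 15.
The elision shares a bar with the next section but does not change this unit's count.

15 measures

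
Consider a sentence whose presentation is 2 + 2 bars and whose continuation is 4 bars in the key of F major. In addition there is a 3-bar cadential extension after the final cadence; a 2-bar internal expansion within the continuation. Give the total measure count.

Basic sentence: 2 + 2 + 4 = 8 bars.
8 (basic form) + 3 (cadential extension) + 2 (internal expansion) = 13.

13 measures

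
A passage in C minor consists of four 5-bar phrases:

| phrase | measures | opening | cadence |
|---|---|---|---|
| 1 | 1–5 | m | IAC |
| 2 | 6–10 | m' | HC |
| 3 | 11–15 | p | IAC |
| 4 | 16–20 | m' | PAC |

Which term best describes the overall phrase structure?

Four phrases in two halves: the first half (bars 1–10) ends with a half cadence, the second (mm. 11–20) with a perfect authentic cadence — a large antecedent–consequent pair, i.e. a double period.
Phrase 3 begins with different material from phrase 1, making it contrasting.

contrasting double period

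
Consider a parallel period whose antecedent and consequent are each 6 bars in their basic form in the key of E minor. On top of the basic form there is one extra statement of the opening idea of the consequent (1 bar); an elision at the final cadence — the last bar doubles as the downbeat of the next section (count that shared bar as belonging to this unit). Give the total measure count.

13 measures

Basic parallel period: 6 + 6 = 12 bars.
12 (basic form) + 1 (extra statement) = 13.
The elision shares a bar with the next section but does not change this unit's count.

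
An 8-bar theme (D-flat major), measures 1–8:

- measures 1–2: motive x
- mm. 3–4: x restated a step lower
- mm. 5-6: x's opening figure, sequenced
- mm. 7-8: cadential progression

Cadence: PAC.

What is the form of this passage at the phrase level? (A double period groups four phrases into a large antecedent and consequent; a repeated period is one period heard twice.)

sentence

Basic idea (mm. 1–2) + its repetition (bars 3–4) form the presentation; fragmentation and cadence (mm. 5-8) form the continuation — the 8-bar whole is a sentence.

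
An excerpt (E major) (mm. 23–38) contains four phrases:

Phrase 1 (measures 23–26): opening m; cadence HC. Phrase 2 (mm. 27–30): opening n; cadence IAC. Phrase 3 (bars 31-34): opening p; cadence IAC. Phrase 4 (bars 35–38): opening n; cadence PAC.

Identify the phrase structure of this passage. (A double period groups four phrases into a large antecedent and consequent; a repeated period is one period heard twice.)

contrasting double period

Four phrases in two halves: the first half (mm. 23–30) ends with an imperfect authentic cadence, the second (mm. 31-38) with a perfect authentic cadence — a large antecedent–consequent pair, i.e. a double period.
Phrase 3 begins with different material from phrase 1, making it contrasting.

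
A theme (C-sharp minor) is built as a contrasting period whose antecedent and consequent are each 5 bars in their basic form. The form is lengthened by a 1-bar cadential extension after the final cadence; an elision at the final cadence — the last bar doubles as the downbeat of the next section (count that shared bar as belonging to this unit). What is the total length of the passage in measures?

11 measures

Basic contrasting period: 5 + 5 = 10 bars.
10 (basic form) + 1 (cadential extension) = 11.
The elision shares a bar with the next section but does not change this unit's count.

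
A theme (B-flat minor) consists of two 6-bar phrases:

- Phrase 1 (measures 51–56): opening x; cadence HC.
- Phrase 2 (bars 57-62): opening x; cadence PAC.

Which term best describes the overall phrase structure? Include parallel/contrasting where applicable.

parallel period

Phrase 1 ends with a half cadence (weaker) and phrase 2 with a perfect authentic cadence (stronger): antecedent + consequent = a period.
The two phrases open with the same material (x / x), so the period is parallel.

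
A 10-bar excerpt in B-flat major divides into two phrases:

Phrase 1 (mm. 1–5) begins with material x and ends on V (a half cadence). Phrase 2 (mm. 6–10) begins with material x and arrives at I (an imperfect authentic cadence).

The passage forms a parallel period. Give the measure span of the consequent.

The phrase ending with the weaker cadence (half cadence) is the antecedent; the one ending more conclusively (imperfect authentic cadence) is the consequent. The consequent is measures 6–10.

measures 6–10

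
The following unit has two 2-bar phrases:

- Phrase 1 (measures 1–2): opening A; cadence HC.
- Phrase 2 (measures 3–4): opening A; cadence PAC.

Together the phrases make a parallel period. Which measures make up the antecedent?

measures 1–2

The phrase ending with the weaker cadence (half cadence) is the antecedent; the one ending more conclusively (perfect authentic cadence) is the consequent. The antecedent is measures 1–2.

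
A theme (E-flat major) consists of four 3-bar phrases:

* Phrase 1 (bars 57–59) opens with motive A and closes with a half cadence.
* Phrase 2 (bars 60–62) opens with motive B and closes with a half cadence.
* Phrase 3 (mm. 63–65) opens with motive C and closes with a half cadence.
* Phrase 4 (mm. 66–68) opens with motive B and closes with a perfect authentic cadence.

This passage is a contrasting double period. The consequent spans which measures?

In a double period the four phrases pair into a large antecedent (phrases 1–2, ending half cadence) and a large consequent (phrases 3–4, ending perfect authentic cadence). The consequent spans mm. 63-68.

measures 63–68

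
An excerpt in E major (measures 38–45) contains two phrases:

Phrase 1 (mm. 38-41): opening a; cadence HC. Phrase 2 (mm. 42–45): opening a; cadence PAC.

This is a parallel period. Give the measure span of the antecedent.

measures 38–41

The phrase ending with the weaker cadence (half cadence) is the antecedent; the one ending more conclusively (perfect authentic cadence) is the consequent. The antecedent is measures 38–41.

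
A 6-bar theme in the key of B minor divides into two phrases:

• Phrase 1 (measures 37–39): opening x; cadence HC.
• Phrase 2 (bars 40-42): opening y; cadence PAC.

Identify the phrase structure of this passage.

contrasting period

Phrase 1 ends with a half cadence (weaker) and phrase 2 with a perfect authentic cadence (stronger): antecedent + consequent = a period.
The two phrases open with different material (x / y), so the period is contrasting.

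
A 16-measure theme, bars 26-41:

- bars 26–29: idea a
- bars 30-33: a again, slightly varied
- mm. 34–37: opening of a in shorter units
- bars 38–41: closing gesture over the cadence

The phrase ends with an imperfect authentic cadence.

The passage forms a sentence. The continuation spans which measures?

After the presentation (measures 26–33), the continuation covers the fragmentation through the cadence: bars 34–41.

measures 34–41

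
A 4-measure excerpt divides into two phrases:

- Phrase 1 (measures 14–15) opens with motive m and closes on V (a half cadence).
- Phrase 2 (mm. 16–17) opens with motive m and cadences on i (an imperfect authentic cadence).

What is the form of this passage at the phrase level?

Phrase 1 ends with a half cadence (weaker) and phrase 2 with an imperfect authentic cadence (stronger): antecedent + consequent = a period.
The two phrases open with the same material (m / m), so the period is parallel.

parallel period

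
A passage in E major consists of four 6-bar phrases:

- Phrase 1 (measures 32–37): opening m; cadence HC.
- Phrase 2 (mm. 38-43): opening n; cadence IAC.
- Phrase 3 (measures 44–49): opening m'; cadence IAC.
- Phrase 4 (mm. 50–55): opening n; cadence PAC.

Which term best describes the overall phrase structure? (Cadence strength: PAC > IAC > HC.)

parallel double period

Four phrases in two halves: the first half (mm. 32-43) ends with an imperfect authentic cadence, the second (mm. 44–55) with a perfect authentic cadence — a large antecedent–consequent pair, i.e. a double period.
Phrase 3 begins with the same material as phrase 1, making it parallel.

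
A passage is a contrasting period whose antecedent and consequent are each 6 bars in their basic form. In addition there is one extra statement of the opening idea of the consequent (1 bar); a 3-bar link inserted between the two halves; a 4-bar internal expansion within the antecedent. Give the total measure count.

Basic contrasting period: 6 + 6 = 12 bars.
12 (basic form) + 1 (extra statement) + 3 (link) + 4 (internal expansion) = 20.

20 measures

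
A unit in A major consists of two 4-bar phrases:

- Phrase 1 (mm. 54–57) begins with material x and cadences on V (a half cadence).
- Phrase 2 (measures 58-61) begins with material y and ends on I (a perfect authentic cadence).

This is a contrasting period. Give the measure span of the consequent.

The phrase ending with the weaker cadence (half cadence) is the antecedent; the one ending more conclusively (perfect authentic cadence) is the consequent. The consequent is measures 58–61.

measures 58–61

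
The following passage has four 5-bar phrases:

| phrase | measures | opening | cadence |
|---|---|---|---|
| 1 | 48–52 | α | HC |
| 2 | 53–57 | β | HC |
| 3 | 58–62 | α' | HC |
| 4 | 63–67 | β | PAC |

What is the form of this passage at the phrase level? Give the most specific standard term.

Four phrases in two halves: the first half (measures 48–57) ends with a half cadence, the second (measures 58–67) with a perfect authentic cadence — a large antecedent–consequent pair, i.e. a double period.
Phrase 3 begins with the same material as phrase 1, making it parallel.

parallel double period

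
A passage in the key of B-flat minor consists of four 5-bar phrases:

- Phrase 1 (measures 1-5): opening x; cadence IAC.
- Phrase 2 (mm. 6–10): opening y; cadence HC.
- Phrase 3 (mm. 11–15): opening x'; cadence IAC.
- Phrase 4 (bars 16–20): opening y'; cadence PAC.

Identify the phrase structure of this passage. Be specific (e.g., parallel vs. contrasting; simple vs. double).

Four phrases in two halves: the first half (mm. 1–10) ends with a half cadence, the second (mm. 11–20) with a perfect authentic cadence — a large antecedent–consequent pair, i.e. a double period.
Phrase 3 begins with the same material as phrase 1, making it parallel.

parallel double period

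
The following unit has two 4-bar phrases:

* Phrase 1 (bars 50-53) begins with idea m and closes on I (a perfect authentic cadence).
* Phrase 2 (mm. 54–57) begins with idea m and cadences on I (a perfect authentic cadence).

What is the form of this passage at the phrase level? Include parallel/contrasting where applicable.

repeated phrase

Both phrases have the same opening (m) and the same cadence (perfect authentic cadence): the second is a restatement, not a consequent, so this is a repeated phrase rather than a period.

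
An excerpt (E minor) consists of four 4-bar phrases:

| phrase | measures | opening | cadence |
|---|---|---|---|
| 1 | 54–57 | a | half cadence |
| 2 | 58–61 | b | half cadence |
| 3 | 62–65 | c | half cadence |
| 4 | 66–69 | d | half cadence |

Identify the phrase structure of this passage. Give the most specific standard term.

Phrase 4 ends with a half cadence, no stronger than phrase 2's half cadence, so the four phrases do not form a double period; nor do phrases 3–4 duplicate 1–2, so it is not a repeated period. With no phrase reaching a conclusive cadence, the passage is a phrase group.

phrase group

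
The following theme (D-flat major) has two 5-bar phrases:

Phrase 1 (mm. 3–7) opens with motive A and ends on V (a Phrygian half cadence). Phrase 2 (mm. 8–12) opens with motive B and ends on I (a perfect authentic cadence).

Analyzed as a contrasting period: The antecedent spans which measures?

measures 3–7

The antecedent is the phrase ending with the weaker cadence (Phrygian half cadence, phrase 1) and the consequent the one ending more conclusively (perfect authentic cadence, phrase 2); the antecedent is mm. 3–7.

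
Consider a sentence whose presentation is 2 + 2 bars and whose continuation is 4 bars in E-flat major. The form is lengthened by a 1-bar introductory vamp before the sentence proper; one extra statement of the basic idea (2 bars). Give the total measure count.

11 measures

Basic sentence: 2 + 2 + 4 = 8 bars.
8 (basic form) + 1 (introduction) + 2 (extra statement) = 11.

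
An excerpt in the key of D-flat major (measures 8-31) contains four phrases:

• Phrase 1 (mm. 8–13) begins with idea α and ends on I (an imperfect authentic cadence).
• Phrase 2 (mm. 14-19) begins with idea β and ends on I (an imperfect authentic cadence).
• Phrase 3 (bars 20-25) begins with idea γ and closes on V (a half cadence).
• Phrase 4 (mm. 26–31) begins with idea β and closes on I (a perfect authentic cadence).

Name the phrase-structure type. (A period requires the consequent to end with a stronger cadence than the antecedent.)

contrasting double period

Four phrases in two halves: the first half (mm. 8-19) ends with an imperfect authentic cadence, the second (mm. 20–31) with a perfect authentic cadence — a large antecedent–consequent pair, i.e. a double period.
Phrase 3 begins with different material from phrase 1, making it contrasting.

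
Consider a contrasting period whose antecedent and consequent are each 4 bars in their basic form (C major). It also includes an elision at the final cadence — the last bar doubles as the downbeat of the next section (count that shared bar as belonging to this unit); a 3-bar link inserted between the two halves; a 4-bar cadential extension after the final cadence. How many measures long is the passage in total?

15 measures

Basic contrasting period: 4 + 4 = 8 bars.
8 (basic form) + 3 (link) + 4 (cadential extension) = 15.
The elision shares a bar with the next section but does not change this unit's count.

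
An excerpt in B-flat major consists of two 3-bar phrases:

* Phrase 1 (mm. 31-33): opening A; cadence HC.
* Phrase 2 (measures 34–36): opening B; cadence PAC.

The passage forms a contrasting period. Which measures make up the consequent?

measures 34–36

The phrase ending with the weaker cadence (half cadence) is the antecedent; the one ending more conclusively (perfect authentic cadence) is the consequent. The consequent is measures 34–36.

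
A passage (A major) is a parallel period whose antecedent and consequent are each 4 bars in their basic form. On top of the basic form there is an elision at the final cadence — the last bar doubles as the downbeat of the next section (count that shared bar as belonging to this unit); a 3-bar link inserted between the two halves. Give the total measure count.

11 measures

Basic parallel period: 4 + 4 = 8 bars.
8 (basic form) + 3 (link) = 11.
The elision shares a bar with the next section but does not change this unit's count.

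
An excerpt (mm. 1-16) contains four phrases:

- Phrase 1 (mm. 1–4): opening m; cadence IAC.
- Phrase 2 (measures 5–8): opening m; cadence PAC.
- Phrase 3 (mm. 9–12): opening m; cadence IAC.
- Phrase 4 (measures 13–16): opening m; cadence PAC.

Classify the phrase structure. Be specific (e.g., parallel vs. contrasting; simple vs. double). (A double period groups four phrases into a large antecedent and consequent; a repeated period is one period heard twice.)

repeated period

The cadence pattern IAC–PAC–IAC–PAC is weak–strong twice, and phrases 3–4 restate phrases 1–2: a period heard twice, not a double period (which would end weakly at phrase 2).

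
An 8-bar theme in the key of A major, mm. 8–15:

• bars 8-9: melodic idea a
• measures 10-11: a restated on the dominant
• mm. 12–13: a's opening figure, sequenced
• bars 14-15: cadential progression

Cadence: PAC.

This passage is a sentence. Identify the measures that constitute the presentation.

measures 8–11

The presentation of a sentence is the basic idea (bars 8–9) plus its repetition (mm. 10-11); the presentation is therefore measures 8–11.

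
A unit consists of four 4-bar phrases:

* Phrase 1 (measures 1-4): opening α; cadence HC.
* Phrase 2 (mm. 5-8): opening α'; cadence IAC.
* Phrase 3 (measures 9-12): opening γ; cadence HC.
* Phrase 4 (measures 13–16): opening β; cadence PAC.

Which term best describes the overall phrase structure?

Four phrases in two halves: the first half (measures 1–8) ends with an imperfect authentic cadence, the second (bars 9–16) with a perfect authentic cadence — a large antecedent–consequent pair, i.e. a double period.
Phrase 3 begins with different material from phrase 1, making it contrasting.

contrasting double period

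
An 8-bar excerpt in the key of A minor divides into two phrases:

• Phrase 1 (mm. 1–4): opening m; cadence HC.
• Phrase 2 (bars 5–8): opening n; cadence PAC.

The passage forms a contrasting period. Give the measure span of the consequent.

The phrase ending with the weaker cadence (half cadence) is the antecedent; the one ending more conclusively (perfect authentic cadence) is the consequent. The consequent is measures 5–8.

measures 5–8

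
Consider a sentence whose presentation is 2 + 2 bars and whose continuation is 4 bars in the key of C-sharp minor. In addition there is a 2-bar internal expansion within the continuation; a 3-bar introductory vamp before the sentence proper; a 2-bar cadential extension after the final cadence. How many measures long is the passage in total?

Basic sentence: 2 + 2 + 4 = 8 bars.
8 (basic form) + 2 (internal expansion) + 3 (introduction) + 2 (cadential extension) = 15.

15 measures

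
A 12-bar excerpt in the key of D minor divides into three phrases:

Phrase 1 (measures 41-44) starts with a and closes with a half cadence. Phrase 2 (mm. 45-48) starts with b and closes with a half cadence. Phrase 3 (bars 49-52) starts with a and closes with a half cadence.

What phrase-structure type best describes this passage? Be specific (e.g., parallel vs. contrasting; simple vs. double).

phrase group

The final phrase closes with a half cadence, which is not stronger than the preceding half cadence; the 3 phrases lack an overall antecedent–consequent design and so form a phrase group.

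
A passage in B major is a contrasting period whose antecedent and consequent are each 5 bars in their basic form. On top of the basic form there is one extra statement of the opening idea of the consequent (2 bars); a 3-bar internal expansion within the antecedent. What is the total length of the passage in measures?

Basic contrasting period: 5 + 5 = 10 bars.
10 (basic form) + 2 (extra statement) + 3 (internal expansion) = 15.

15 measures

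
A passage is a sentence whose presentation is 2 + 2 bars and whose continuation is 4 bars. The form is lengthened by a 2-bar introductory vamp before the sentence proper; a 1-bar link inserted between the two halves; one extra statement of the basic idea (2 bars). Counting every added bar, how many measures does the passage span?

13 measures

Basic sentence: 2 + 2 + 4 = 8 bars.
8 (basic form) + 2 (introduction) + 1 (link) + 2 (extra statement) = 13.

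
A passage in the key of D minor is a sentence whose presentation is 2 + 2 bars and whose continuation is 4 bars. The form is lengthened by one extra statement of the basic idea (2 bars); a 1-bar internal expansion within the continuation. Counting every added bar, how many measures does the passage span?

Basic sentence: 2 + 2 + 4 = 8 bars.
8 (basic form) + 2 (extra statement) + 1 (internal expansion) = 11.

11 measures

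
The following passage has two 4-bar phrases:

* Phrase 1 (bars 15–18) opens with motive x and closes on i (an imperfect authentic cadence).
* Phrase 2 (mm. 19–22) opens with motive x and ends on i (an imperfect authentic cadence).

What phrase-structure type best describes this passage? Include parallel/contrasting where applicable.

repeated phrase

Both phrases have the same opening (x) and the same cadence (imperfect authentic cadence): the second is a restatement, not a consequent, so this is a repeated phrase rather than a period.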